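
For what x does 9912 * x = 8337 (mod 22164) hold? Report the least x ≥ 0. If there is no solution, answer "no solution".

gcd(9912, 22164):
22164 = 2·9912 + 2340
9912 = 4·2340 + 552
2340 = 4·552 + 132
552 = 4·132 + 24
132 = 5·24 + 12
24 = 2·12 + 0
gcd = 12, but 12 ∤ 8337, so the congruence has no solution.

no solution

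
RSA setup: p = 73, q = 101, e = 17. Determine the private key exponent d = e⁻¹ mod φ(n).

6353

φ(n) = (p−1)(q−1) = 72·100 = 7200.
Need d with 17·d ≡ 1 (mod 7200). Apply the extended Euclidean algorithm:
7200 = 423×17 + 9
17 = 1×9 + 8
9 = 1×8 + 1
8 = 8×1 + 0
Back-substitute:
1 = 9 − 8
1 = −17 + 2·9
1 = 2·7200 − 847·17
So 17·(-847) ≡ 1 (mod 7200), hence d ≡ -847 ≡ 6353 (mod 7200).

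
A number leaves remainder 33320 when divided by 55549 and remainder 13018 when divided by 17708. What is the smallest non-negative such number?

Write x = 33320 + 55549·k. Then 55549·k ≡ 13018 − 33320 ≡ 15114 (mod 17708).
Need 55549⁻¹ mod 17708. Extended Euclid on (17708, 2425):
17708 = 7*2425 + 733
2425 = 3*733 + 226
733 = 3*226 + 55
226 = 4*55 + 6
55 = 9*6 + 1
6 = 6*1 + 0
Back-substitute:
1 = 55 − 9·6
1 = −9·226 + 37·55
1 = 37·733 − 120·226
1 = −120·2425 + 397·733
1 = 397·17708 − 2899·2425
55549⁻¹ ≡ 14809 (mod 17708), so k ≡ 14809·15114 ≡ 11814 (mod 17708).
x = 33320 + 55549·11814 = 656289206.

656289206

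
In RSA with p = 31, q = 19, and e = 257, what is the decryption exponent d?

φ(n) = (p−1)(q−1) = 30·18 = 540.
Need d with 257·d ≡ 1 (mod 540). Apply the extended Euclidean algorithm:
540 = 2×257 + 26
257 = 9×26 + 23
26 = 1×23 + 3
23 = 7×3 + 2
3 = 1×2 + 1
2 = 2×1 + 0
Back-substitute:
1 = 3 − 2
1 = −23 + 8·3
1 = 8·26 − 9·23
1 = −9·257 + 89·26
1 = 89·540 − 187·257
So 257·(-187) ≡ 1 (mod 540), hence d ≡ -187 ≡ 353 (mod 540).

353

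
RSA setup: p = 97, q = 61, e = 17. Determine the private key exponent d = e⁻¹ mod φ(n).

2033

φ(n) = (p−1)(q−1) = 96·60 = 5760.
Need d with 17·d ≡ 1 (mod 5760). Apply the extended Euclidean algorithm:
5760 = 338·17 + 14
17 = 1·14 + 3
14 = 4·3 + 2
3 = 1·2 + 1
2 = 2·1 + 0
Back-substitute:
1 = 3 − 2
1 = −14 + 5·3
1 = 5·17 − 6·14
1 = −6·5760 + 2033·17
So 17·2033 ≡ 1 (mod 5760), hence d = 2033.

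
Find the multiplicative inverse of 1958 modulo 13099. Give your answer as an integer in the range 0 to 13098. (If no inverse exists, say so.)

6884

Extended Euclidean algorithm:
13099 = 6·1958 + 1351
1958 = 1·1351 + 607
1351 = 2·607 + 137
607 = 4·137 + 59
137 = 2·59 + 19
59 = 3·19 + 2
19 = 9·2 + 1
2 = 2·1 + 0
gcd = 1, so the inverse exists. Back-substitute:
1 = 19 − 9·2
1 = −9·59 + 28·19
1 = 28·137 − 65·59
1 = −65·607 + 288·137
1 = 288·1351 − 641·607
1 = −641·1958 + 929·1351
1 = 929·13099 − 6215·1958
So 1958·(-6215) ≡ 1 (mod 13099), and -6215 ≡ 6884 (mod 13099).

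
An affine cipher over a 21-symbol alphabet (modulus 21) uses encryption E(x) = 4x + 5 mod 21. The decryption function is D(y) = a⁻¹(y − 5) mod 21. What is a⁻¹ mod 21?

16

gcd(21, 4) by repeated division:
21 = 5*4 + 1
4 = 4*1 + 0
The gcd is 1. Working backward:
1 = 21 − 5·4
So 4·(-5) ≡ 1 (mod 21), and -5 ≡ 16 (mod 21).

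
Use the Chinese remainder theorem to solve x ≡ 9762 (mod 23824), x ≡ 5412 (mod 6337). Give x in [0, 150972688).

102905618

Write x = 9762 + 23824·k. Then 23824·k ≡ 5412 − 9762 ≡ 1987 (mod 6337).
Need 23824⁻¹ mod 6337. Extended Euclid on (6337, 4813):
6337 = 1·4813 + 1524
4813 = 3·1524 + 241
1524 = 6·241 + 78
241 = 3·78 + 7
78 = 11·7 + 1
7 = 7·1 + 0
Back-substitute:
1 = 78 − 11·7
1 = −11·241 + 34·78
1 = 34·1524 − 215·241
1 = −215·4813 + 679·1524
1 = 679·6337 − 894·4813
23824⁻¹ ≡ 5443 (mod 6337), so k ≡ 5443·1987 ≡ 4319 (mod 6337).
x = 9762 + 23824·4319 = 102905618.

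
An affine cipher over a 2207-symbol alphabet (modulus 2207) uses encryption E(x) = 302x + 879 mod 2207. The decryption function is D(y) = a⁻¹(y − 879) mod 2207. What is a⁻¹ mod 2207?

2112

Extended Euclidean algorithm:
2207 = 7·302 + 93
302 = 3·93 + 23
93 = 4·23 + 1
23 = 23·1 + 0
Since gcd(302, 2207) = 1, back-substitute to write 1 as a combination:
1 = 93 − 4·23
1 = −4·302 + 13·93
1 = 13·2207 − 95·302
Thus 302·(-95) ≡ 1 (mod 2207); reducing, -95 mod 2207 = 2112.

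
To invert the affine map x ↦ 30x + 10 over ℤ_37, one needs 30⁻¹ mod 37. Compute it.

Run Euclid on (37, 30):
37 = 1*30 + 7
30 = 4*7 + 2
7 = 3*2 + 1
2 = 2*1 + 0
gcd = 1, so the inverse exists. Back-substitute:
1 = 7 − 3·2
1 = −3·30 + 13·7
1 = 13·37 − 16·30
Hence 30⁻¹ ≡ -16 ≡ 21 (mod 37).

21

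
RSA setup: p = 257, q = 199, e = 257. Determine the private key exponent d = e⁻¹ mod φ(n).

38657

φ(n) = (p−1)(q−1) = 256·198 = 50688.
Need d with 257·d ≡ 1 (mod 50688). Apply the extended Euclidean algorithm:
50688 = 197*257 + 59
257 = 4*59 + 21
59 = 2*21 + 17
21 = 1*17 + 4
17 = 4*4 + 1
4 = 4*1 + 0
Back-substitute:
1 = 17 − 4·4
1 = −4·21 + 5·17
1 = 5·59 − 14·21
1 = −14·257 + 61·59
1 = 61·50688 − 12031·257
So 257·(-12031) ≡ 1 (mod 50688), hence d ≡ -12031 ≡ 38657 (mod 50688).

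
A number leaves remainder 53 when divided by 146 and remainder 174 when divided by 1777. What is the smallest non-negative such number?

1951

Write x = 53 + 146·k. Then 146·k ≡ 174 − 53 ≡ 121 (mod 1777).
Need 146⁻¹ mod 1777. Extended Euclid on (1777, 146):
1777 = 12*146 + 25
146 = 5*25 + 21
25 = 1*21 + 4
21 = 5*4 + 1
4 = 4*1 + 0
Back-substitute:
1 = 21 − 5·4
1 = −5·25 + 6·21
1 = 6·146 − 35·25
1 = −35·1777 + 426·146
146⁻¹ ≡ 426 (mod 1777), so k ≡ 426·121 ≡ 13 (mod 1777).
x = 53 + 146·13 = 1951.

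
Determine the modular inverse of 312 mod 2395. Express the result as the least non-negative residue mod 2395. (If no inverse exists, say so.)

1328

Apply the Euclidean algorithm to 2395 and 312:
2395 = 7*312 + 211
312 = 1*211 + 101
211 = 2*101 + 9
101 = 11*9 + 2
9 = 4*2 + 1
2 = 2*1 + 0
The gcd is 1. Working backward:
1 = 9 − 4·2
1 = −4·101 + 45·9
1 = 45·211 − 94·101
1 = −94·312 + 139·211
1 = 139·2395 − 1067·312
So 312·(-1067) ≡ 1 (mod 2395), and -1067 ≡ 1328 (mod 2395).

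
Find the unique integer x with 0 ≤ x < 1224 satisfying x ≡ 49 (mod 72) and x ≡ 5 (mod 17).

481

Write x = 49 + 72·k. Then 72·k ≡ 5 − 49 ≡ 7 (mod 17).
Need 72⁻¹ mod 17. Extended Euclid on (17, 4):
17 = 4·4 + 1
4 = 4·1 + 0
Back-substitute:
1 = 17 − 4·4
72⁻¹ ≡ 13 (mod 17), so k ≡ 13·7 ≡ 6 (mod 17).
x = 49 + 72·6 = 481.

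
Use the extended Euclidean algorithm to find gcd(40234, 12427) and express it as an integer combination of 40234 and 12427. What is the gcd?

1

Apply Euclid's algorithm to 40234 and 12427:
40234 = 3*12427 + 2953
12427 = 4*2953 + 615
2953 = 4*615 + 493
615 = 1*493 + 122
493 = 4*122 + 5
122 = 24*5 + 2
5 = 2*2 + 1
2 = 2*1 + 0
gcd(40234, 12427) = 1.
Working backward:
1 = 5 − 2·2
1 = −2·122 + 49·5
1 = 49·493 − 198·122
1 = −198·615 + 247·493
1 = 247·2953 − 1186·615
1 = −1186·12427 + 4991·2953
1 = 4991·40234 − 16159·12427
So 1 = (4991)·40234 + (-16159)·12427.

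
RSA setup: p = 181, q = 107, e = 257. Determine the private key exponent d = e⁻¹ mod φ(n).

φ(n) = (p−1)(q−1) = 180·106 = 19080.
Need d with 257·d ≡ 1 (mod 19080). Apply the extended Euclidean algorithm:
19080 = 74*257 + 62
257 = 4*62 + 9
62 = 6*9 + 8
9 = 1*8 + 1
8 = 8*1 + 0
Back-substitute:
1 = 9 − 8
1 = −62 + 7·9
1 = 7·257 − 29·62
1 = −29·19080 + 2153·257
So 257·2153 ≡ 1 (mod 19080), hence d = 2153.

2153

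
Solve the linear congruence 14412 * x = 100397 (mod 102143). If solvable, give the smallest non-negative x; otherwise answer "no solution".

87387

First find gcd(14412, 102143):
102143 = 7·14412 + 1259
14412 = 11·1259 + 563
1259 = 2·563 + 133
563 = 4·133 + 31
133 = 4·31 + 9
31 = 3·9 + 4
9 = 2·4 + 1
4 = 4·1 + 0
gcd = 1, so a unique solution mod 102143 exists.
Back-substitute for the Bézout coefficients:
1 = 9 − 2·4
1 = −2·31 + 7·9
1 = 7·133 − 30·31
1 = −30·563 + 127·133
1 = 127·1259 − 284·563
1 = −284·14412 + 3251·1259
1 = 3251·102143 − 23041·14412
So 14412·(-23041) ≡ 1 (mod 102143), giving 14412⁻¹ ≡ 79102.
x ≡ 14412⁻¹·100397 ≡ 79102·100397 ≡ 87387 (mod 102143).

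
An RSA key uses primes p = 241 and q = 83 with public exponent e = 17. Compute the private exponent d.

φ(n) = (p−1)(q−1) = 240·82 = 19680.
Need d with 17·d ≡ 1 (mod 19680). Apply the extended Euclidean algorithm:
19680 = 1157*17 + 11
17 = 1*11 + 6
11 = 1*6 + 5
6 = 1*5 + 1
5 = 5*1 + 0
Back-substitute:
1 = 6 − 5
1 = −11 + 2·6
1 = 2·17 − 3·11
1 = −3·19680 + 3473·17
So 17·3473 ≡ 1 (mod 19680), hence d = 3473.

3473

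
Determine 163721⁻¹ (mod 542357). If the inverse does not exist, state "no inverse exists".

221725

Extended Euclidean algorithm:
542357 = 3·163721 + 51194
163721 = 3·51194 + 10139
51194 = 5·10139 + 499
10139 = 20·499 + 159
499 = 3·159 + 22
159 = 7·22 + 5
22 = 4·5 + 2
5 = 2·2 + 1
2 = 2·1 + 0
The gcd is 1. Working backward:
1 = 5 − 2·2
1 = −2·22 + 9·5
1 = 9·159 − 65·22
1 = −65·499 + 204·159
1 = 204·10139 − 4145·499
1 = −4145·51194 + 20929·10139
1 = 20929·163721 − 66932·51194
1 = −66932·542357 + 221725·163721
So 163721·221725 ≡ 1 (mod 542357).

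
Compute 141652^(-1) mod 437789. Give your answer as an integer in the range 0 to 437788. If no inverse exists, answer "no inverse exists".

202332

Extended Euclidean algorithm:
437789 = 3·141652 + 12833
141652 = 11·12833 + 489
12833 = 26·489 + 119
489 = 4·119 + 13
119 = 9·13 + 2
13 = 6·2 + 1
2 = 2·1 + 0
Since gcd(141652, 437789) = 1, back-substitute to write 1 as a combination:
1 = 13 − 6·2
1 = −6·119 + 55·13
1 = 55·489 − 226·119
1 = −226·12833 + 5931·489
1 = 5931·141652 − 65467·12833
1 = −65467·437789 + 202332·141652
So 141652·202332 ≡ 1 (mod 437789).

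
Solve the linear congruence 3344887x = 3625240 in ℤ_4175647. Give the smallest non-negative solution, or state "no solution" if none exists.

gcd(3344887, 4175647):
4175647 = 1×3344887 + 830760
3344887 = 4×830760 + 21847
830760 = 38×21847 + 574
21847 = 38×574 + 35
574 = 16×35 + 14
35 = 2×14 + 7
14 = 2×7 + 0
gcd = 7, but 7 ∤ 3625240, so the congruence has no solution.

no solution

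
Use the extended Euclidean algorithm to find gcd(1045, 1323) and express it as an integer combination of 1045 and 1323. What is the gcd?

1

Apply Euclid's algorithm to 1323 and 1045:
1323 = 1*1045 + 278
1045 = 3*278 + 211
278 = 1*211 + 67
211 = 3*67 + 10
67 = 6*10 + 7
10 = 1*7 + 3
7 = 2*3 + 1
3 = 3*1 + 0
gcd(1045, 1323) = 1.
Back-substituting:
1 = 7 − 2·3
1 = −2·10 + 3·7
1 = 3·67 − 20·10
1 = −20·211 + 63·67
1 = 63·278 − 83·211
1 = −83·1045 + 312·278
1 = 312·1323 − 395·1045
So 1 = (312)·1323 + (-395)·1045.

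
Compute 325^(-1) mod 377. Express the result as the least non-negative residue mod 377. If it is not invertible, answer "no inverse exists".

Compute gcd(325, 377):
377 = 1·325 + 52
325 = 6·52 + 13
52 = 4·13 + 0
The gcd is 13, not 1, hence no inverse exists.

no inverse exists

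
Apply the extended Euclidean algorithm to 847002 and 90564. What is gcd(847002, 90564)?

Apply Euclid's algorithm to 847002 and 90564:
847002 = 9*90564 + 31926
90564 = 2*31926 + 26712
31926 = 1*26712 + 5214
26712 = 5*5214 + 642
5214 = 8*642 + 78
642 = 8*78 + 18
78 = 4*18 + 6
18 = 3*6 + 0
gcd(847002, 90564) = 6.
Express as a combination:
6 = 78 − 4·18
6 = −4·642 + 33·78
6 = 33·5214 − 268·642
6 = −268·26712 + 1373·5214
6 = 1373·31926 − 1641·26712
6 = −1641·90564 + 4655·31926
6 = 4655·847002 − 43536·90564
So 6 = (4655)·847002 + (-43536)·90564.

6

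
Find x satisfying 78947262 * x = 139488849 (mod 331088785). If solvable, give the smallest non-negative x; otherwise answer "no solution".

122255452

First find gcd(78947262, 331088785):
331088785 = 4·78947262 + 15299737
78947262 = 5·15299737 + 2448577
15299737 = 6·2448577 + 608275
2448577 = 4·608275 + 15477
608275 = 39·15477 + 4672
15477 = 3·4672 + 1461
4672 = 3·1461 + 289
1461 = 5·289 + 16
289 = 18·16 + 1
16 = 16·1 + 0
gcd = 1, so a unique solution mod 331088785 exists.
Back-substitute for the Bézout coefficients:
1 = 289 − 18·16
1 = −18·1461 + 91·289
1 = 91·4672 − 291·1461
1 = −291·15477 + 964·4672
1 = 964·608275 − 37887·15477
1 = −37887·2448577 + 152512·608275
1 = 152512·15299737 − 952959·2448577
1 = −952959·78947262 + 4917307·15299737
1 = 4917307·331088785 − 20622187·78947262
So 78947262·(-20622187) ≡ 1 (mod 331088785), giving 78947262⁻¹ ≡ 310466598.
x ≡ 78947262⁻¹·139488849 ≡ 310466598·139488849 ≡ 122255452 (mod 331088785).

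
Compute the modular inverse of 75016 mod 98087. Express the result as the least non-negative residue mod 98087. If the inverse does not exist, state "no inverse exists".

gcd(98087, 75016) by repeated division:
98087 = 1·75016 + 23071
75016 = 3·23071 + 5803
23071 = 3·5803 + 5662
5803 = 1·5662 + 141
5662 = 40·141 + 22
141 = 6·22 + 9
22 = 2·9 + 4
9 = 2·4 + 1
4 = 4·1 + 0
The gcd is 1. Working backward:
1 = 9 − 2·4
1 = −2·22 + 5·9
1 = 5·141 − 32·22
1 = −32·5662 + 1285·141
1 = 1285·5803 − 1317·5662
1 = −1317·23071 + 5236·5803
1 = 5236·75016 − 17025·23071
1 = −17025·98087 + 22261·75016
So 75016·22261 ≡ 1 (mod 98087).

22261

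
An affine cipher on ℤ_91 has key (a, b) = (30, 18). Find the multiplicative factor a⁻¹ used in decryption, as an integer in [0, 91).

88

Extended Euclidean algorithm:
91 = 3×30 + 1
30 = 30×1 + 0
The gcd is 1. Working backward:
1 = 91 − 3·30
So 30·(-3) ≡ 1 (mod 91), and -3 ≡ 88 (mod 91).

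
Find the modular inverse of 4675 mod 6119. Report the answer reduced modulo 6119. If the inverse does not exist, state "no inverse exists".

4674

Apply the Euclidean algorithm to 6119 and 4675:
6119 = 1×4675 + 1444
4675 = 3×1444 + 343
1444 = 4×343 + 72
343 = 4×72 + 55
72 = 1×55 + 17
55 = 3×17 + 4
17 = 4×4 + 1
4 = 4×1 + 0
gcd = 1, so the inverse exists. Back-substitute:
1 = 17 − 4·4
1 = −4·55 + 13·17
1 = 13·72 − 17·55
1 = −17·343 + 81·72
1 = 81·1444 − 341·343
1 = −341·4675 + 1104·1444
1 = 1104·6119 − 1445·4675
Thus 4675·(-1445) ≡ 1 (mod 6119); reducing, -1445 mod 6119 = 4674.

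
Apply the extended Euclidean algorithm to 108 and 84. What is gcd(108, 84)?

Apply Euclid's algorithm to 108 and 84:
108 = 1*84 + 24
84 = 3*24 + 12
24 = 2*12 + 0
gcd(108, 84) = 12.
Back-substituting:
12 = 84 − 3·24
12 = −3·108 + 4·84
So 12 = (-3)·108 + (4)·84.

12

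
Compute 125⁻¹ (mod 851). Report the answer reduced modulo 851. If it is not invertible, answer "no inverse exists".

674

gcd(851, 125) by repeated division:
851 = 6·125 + 101
125 = 1·101 + 24
101 = 4·24 + 5
24 = 4·5 + 4
5 = 1·4 + 1
4 = 4·1 + 0
gcd = 1, so the inverse exists. Back-substitute:
1 = 5 − 4
1 = −24 + 5·5
1 = 5·101 − 21·24
1 = −21·125 + 26·101
1 = 26·851 − 177·125
Thus 125·(-177) ≡ 1 (mod 851); reducing, -177 mod 851 = 674.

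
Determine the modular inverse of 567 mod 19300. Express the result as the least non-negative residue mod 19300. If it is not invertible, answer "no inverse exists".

Extended Euclidean algorithm:
19300 = 34×567 + 22
567 = 25×22 + 17
22 = 1×17 + 5
17 = 3×5 + 2
5 = 2×2 + 1
2 = 2×1 + 0
Since gcd(567, 19300) = 1, back-substitute to write 1 as a combination:
1 = 5 − 2·2
1 = −2·17 + 7·5
1 = 7·22 − 9·17
1 = −9·567 + 232·22
1 = 232·19300 − 7897·567
Hence 567⁻¹ ≡ -7897 ≡ 11403 (mod 19300).

11403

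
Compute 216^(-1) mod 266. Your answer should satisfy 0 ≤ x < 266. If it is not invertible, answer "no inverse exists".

Compute gcd(216, 266):
266 = 1×216 + 50
216 = 4×50 + 16
50 = 3×16 + 2
16 = 8×2 + 0
Since gcd = 2 > 1, 216 is not a unit mod 266.

no inverse exists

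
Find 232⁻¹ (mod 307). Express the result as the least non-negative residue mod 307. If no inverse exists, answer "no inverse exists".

Extended Euclidean algorithm:
307 = 1×232 + 75
232 = 3×75 + 7
75 = 10×7 + 5
7 = 1×5 + 2
5 = 2×2 + 1
2 = 2×1 + 0
The gcd is 1. Working backward:
1 = 5 − 2·2
1 = −2·7 + 3·5
1 = 3·75 − 32·7
1 = −32·232 + 99·75
1 = 99·307 − 131·232
Hence 232⁻¹ ≡ -131 ≡ 176 (mod 307).

176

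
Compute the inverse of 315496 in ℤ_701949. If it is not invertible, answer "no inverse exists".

Run Euclid on (701949, 315496):
701949 = 2·315496 + 70957
315496 = 4·70957 + 31668
70957 = 2·31668 + 7621
31668 = 4·7621 + 1184
7621 = 6·1184 + 517
1184 = 2·517 + 150
517 = 3·150 + 67
150 = 2·67 + 16
67 = 4·16 + 3
16 = 5·3 + 1
3 = 3·1 + 0
The gcd is 1. Working backward:
1 = 16 − 5·3
1 = −5·67 + 21·16
1 = 21·150 − 47·67
1 = −47·517 + 162·150
1 = 162·1184 − 371·517
1 = −371·7621 + 2388·1184
1 = 2388·31668 − 9923·7621
1 = −9923·70957 + 22234·31668
1 = 22234·315496 − 98859·70957
1 = −98859·701949 + 219952·315496
So 315496·219952 ≡ 1 (mod 701949).

219952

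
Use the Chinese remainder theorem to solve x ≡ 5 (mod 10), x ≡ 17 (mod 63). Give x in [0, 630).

395

Write x = 5 + 10·k. Then 10·k ≡ 17 − 5 ≡ 12 (mod 63).
Need 10⁻¹ mod 63. Extended Euclid on (63, 10):
63 = 6·10 + 3
10 = 3·3 + 1
3 = 3·1 + 0
Back-substitute:
1 = 10 − 3·3
1 = −3·63 + 19·10
10⁻¹ ≡ 19 (mod 63), so k ≡ 19·12 ≡ 39 (mod 63).
x = 5 + 10·39 = 395.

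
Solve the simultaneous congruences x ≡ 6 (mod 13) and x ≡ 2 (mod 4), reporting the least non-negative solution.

Write x = 6 + 13·k. Then 13·k ≡ 2 − 6 ≡ 0 (mod 4).
Need 13⁻¹ mod 4. Extended Euclid on (4, 1):
4 = 4·1 + 0
13⁻¹ ≡ 1 (mod 4), so k ≡ 1·0 ≡ 0 (mod 4).
x = 6 + 13·0 = 6.

6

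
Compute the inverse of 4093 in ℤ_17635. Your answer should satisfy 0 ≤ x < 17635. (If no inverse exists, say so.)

5627

gcd(17635, 4093) by repeated division:
17635 = 4·4093 + 1263
4093 = 3·1263 + 304
1263 = 4·304 + 47
304 = 6·47 + 22
47 = 2·22 + 3
22 = 7·3 + 1
3 = 3·1 + 0
The gcd is 1. Working backward:
1 = 22 − 7·3
1 = −7·47 + 15·22
1 = 15·304 − 97·47
1 = −97·1263 + 403·304
1 = 403·4093 − 1306·1263
1 = −1306·17635 + 5627·4093
So 4093·5627 ≡ 1 (mod 17635).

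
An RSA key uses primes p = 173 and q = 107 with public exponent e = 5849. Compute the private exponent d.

φ(n) = (p−1)(q−1) = 172·106 = 18232.
Need d with 5849·d ≡ 1 (mod 18232). Apply the extended Euclidean algorithm:
18232 = 3·5849 + 685
5849 = 8·685 + 369
685 = 1·369 + 316
369 = 1·316 + 53
316 = 5·53 + 51
53 = 1·51 + 2
51 = 25·2 + 1
2 = 2·1 + 0
Back-substitute:
1 = 51 − 25·2
1 = −25·53 + 26·51
1 = 26·316 − 155·53
1 = −155·369 + 181·316
1 = 181·685 − 336·369
1 = −336·5849 + 2869·685
1 = 2869·18232 − 8943·5849
So 5849·(-8943) ≡ 1 (mod 18232), hence d ≡ -8943 ≡ 9289 (mod 18232).

9289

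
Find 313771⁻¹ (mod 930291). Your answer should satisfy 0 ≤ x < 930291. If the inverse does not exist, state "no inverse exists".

Run Euclid on (930291, 313771):
930291 = 2·313771 + 302749
313771 = 1·302749 + 11022
302749 = 27·11022 + 5155
11022 = 2·5155 + 712
5155 = 7·712 + 171
712 = 4·171 + 28
171 = 6·28 + 3
28 = 9·3 + 1
3 = 3·1 + 0
Since gcd(313771, 930291) = 1, back-substitute to write 1 as a combination:
1 = 28 − 9·3
1 = −9·171 + 55·28
1 = 55·712 − 229·171
1 = −229·5155 + 1658·712
1 = 1658·11022 − 3545·5155
1 = −3545·302749 + 97373·11022
1 = 97373·313771 − 100918·302749
1 = −100918·930291 + 299209·313771
So 313771·299209 ≡ 1 (mod 930291).

299209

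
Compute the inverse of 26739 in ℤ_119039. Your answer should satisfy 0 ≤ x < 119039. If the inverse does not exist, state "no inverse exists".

gcd(119039, 26739) by repeated division:
119039 = 4·26739 + 12083
26739 = 2·12083 + 2573
12083 = 4·2573 + 1791
2573 = 1·1791 + 782
1791 = 2·782 + 227
782 = 3·227 + 101
227 = 2·101 + 25
101 = 4·25 + 1
25 = 25·1 + 0
Since gcd(26739, 119039) = 1, back-substitute to write 1 as a combination:
1 = 101 − 4·25
1 = −4·227 + 9·101
1 = 9·782 − 31·227
1 = −31·1791 + 71·782
1 = 71·2573 − 102·1791
1 = −102·12083 + 479·2573
1 = 479·26739 − 1060·12083
1 = −1060·119039 + 4719·26739
So 26739·4719 ≡ 1 (mod 119039).

4719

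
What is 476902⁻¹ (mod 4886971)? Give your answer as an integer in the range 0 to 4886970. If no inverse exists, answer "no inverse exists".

Run Euclid on (4886971, 476902):
4886971 = 10×476902 + 117951
476902 = 4×117951 + 5098
117951 = 23×5098 + 697
5098 = 7×697 + 219
697 = 3×219 + 40
219 = 5×40 + 19
40 = 2×19 + 2
19 = 9×2 + 1
2 = 2×1 + 0
The gcd is 1. Working backward:
1 = 19 − 9·2
1 = −9·40 + 19·19
1 = 19·219 − 104·40
1 = −104·697 + 331·219
1 = 331·5098 − 2421·697
1 = −2421·117951 + 56014·5098
1 = 56014·476902 − 226477·117951
1 = −226477·4886971 + 2320784·476902
So 476902·2320784 ≡ 1 (mod 4886971).

2320784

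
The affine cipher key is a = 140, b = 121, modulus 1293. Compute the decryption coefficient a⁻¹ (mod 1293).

gcd(1293, 140) by repeated division:
1293 = 9·140 + 33
140 = 4·33 + 8
33 = 4·8 + 1
8 = 8·1 + 0
gcd = 1, so the inverse exists. Back-substitute:
1 = 33 − 4·8
1 = −4·140 + 17·33
1 = 17·1293 − 157·140
Thus 140·(-157) ≡ 1 (mod 1293); reducing, -157 mod 1293 = 1136.

1136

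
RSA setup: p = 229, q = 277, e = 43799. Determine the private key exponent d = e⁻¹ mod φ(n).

46631

φ(n) = (p−1)(q−1) = 228·276 = 62928.
Need d with 43799·d ≡ 1 (mod 62928). Apply the extended Euclidean algorithm:
62928 = 1*43799 + 19129
43799 = 2*19129 + 5541
19129 = 3*5541 + 2506
5541 = 2*2506 + 529
2506 = 4*529 + 390
529 = 1*390 + 139
390 = 2*139 + 112
139 = 1*112 + 27
112 = 4*27 + 4
27 = 6*4 + 3
4 = 1*3 + 1
3 = 3*1 + 0
Back-substitute:
1 = 4 − 3
1 = −27 + 7·4
1 = 7·112 − 29·27
1 = −29·139 + 36·112
1 = 36·390 − 101·139
1 = −101·529 + 137·390
1 = 137·2506 − 649·529
1 = −649·5541 + 1435·2506
1 = 1435·19129 − 4954·5541
1 = −4954·43799 + 11343·19129
1 = 11343·62928 − 16297·43799
So 43799·(-16297) ≡ 1 (mod 62928), hence d ≡ -16297 ≡ 46631 (mod 62928).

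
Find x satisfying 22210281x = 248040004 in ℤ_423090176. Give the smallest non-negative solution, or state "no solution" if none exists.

First find gcd(22210281, 423090176):
423090176 = 19*22210281 + 1094837
22210281 = 20*1094837 + 313541
1094837 = 3*313541 + 154214
313541 = 2*154214 + 5113
154214 = 30*5113 + 824
5113 = 6*824 + 169
824 = 4*169 + 148
169 = 1*148 + 21
148 = 7*21 + 1
21 = 21*1 + 0
gcd = 1, so a unique solution mod 423090176 exists.
Back-substitute for the Bézout coefficients:
1 = 148 − 7·21
1 = −7·169 + 8·148
1 = 8·824 − 39·169
1 = −39·5113 + 242·824
1 = 242·154214 − 7299·5113
1 = −7299·313541 + 14840·154214
1 = 14840·1094837 − 51819·313541
1 = −51819·22210281 + 1051220·1094837
1 = 1051220·423090176 − 20024999·22210281
So 22210281·(-20024999) ≡ 1 (mod 423090176), giving 22210281⁻¹ ≡ 403065177.
x ≡ 22210281⁻¹·248040004 ≡ 403065177·248040004 ≡ 408677796 (mod 423090176).

408677796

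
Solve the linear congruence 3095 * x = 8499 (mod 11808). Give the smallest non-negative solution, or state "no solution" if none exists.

8709

First find gcd(3095, 11808):
11808 = 3×3095 + 2523
3095 = 1×2523 + 572
2523 = 4×572 + 235
572 = 2×235 + 102
235 = 2×102 + 31
102 = 3×31 + 9
31 = 3×9 + 4
9 = 2×4 + 1
4 = 4×1 + 0
gcd = 1, so a unique solution mod 11808 exists.
Back-substitute for the Bézout coefficients:
1 = 9 − 2·4
1 = −2·31 + 7·9
1 = 7·102 − 23·31
1 = −23·235 + 53·102
1 = 53·572 − 129·235
1 = −129·2523 + 569·572
1 = 569·3095 − 698·2523
1 = −698·11808 + 2663·3095
So 3095·(2663) ≡ 1 (mod 11808), giving 3095⁻¹ ≡ 2663.
x ≡ 3095⁻¹·8499 ≡ 2663·8499 ≡ 8709 (mod 11808).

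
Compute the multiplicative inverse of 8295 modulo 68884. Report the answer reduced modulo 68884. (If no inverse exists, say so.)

Apply the Euclidean algorithm to 68884 and 8295:
68884 = 8×8295 + 2524
8295 = 3×2524 + 723
2524 = 3×723 + 355
723 = 2×355 + 13
355 = 27×13 + 4
13 = 3×4 + 1
4 = 4×1 + 0
Since gcd(8295, 68884) = 1, back-substitute to write 1 as a combination:
1 = 13 − 3·4
1 = −3·355 + 82·13
1 = 82·723 − 167·355
1 = −167·2524 + 583·723
1 = 583·8295 − 1916·2524
1 = −1916·68884 + 15911·8295
So 8295·15911 ≡ 1 (mod 68884).

15911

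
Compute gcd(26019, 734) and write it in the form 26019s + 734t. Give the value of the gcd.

1

Repeated division:
26019 = 35×734 + 329
734 = 2×329 + 76
329 = 4×76 + 25
76 = 3×25 + 1
25 = 25×1 + 0
gcd(26019, 734) = 1.
Back-substituting:
1 = 76 − 3·25
1 = −3·329 + 13·76
1 = 13·734 − 29·329
1 = −29·26019 + 1028·734
So 1 = (-29)·26019 + (1028)·734.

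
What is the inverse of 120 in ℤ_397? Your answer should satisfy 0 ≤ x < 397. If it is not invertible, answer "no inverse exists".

354

Extended Euclidean algorithm:
397 = 3×120 + 37
120 = 3×37 + 9
37 = 4×9 + 1
9 = 9×1 + 0
Since gcd(120, 397) = 1, back-substitute to write 1 as a combination:
1 = 37 − 4·9
1 = −4·120 + 13·37
1 = 13·397 − 43·120
Hence 120⁻¹ ≡ -43 ≡ 354 (mod 397).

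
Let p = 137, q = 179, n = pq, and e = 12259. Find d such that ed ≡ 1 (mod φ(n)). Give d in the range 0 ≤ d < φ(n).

859

φ(n) = (p−1)(q−1) = 136·178 = 24208.
Need d with 12259·d ≡ 1 (mod 24208). Apply the extended Euclidean algorithm:
24208 = 1*12259 + 11949
12259 = 1*11949 + 310
11949 = 38*310 + 169
310 = 1*169 + 141
169 = 1*141 + 28
141 = 5*28 + 1
28 = 28*1 + 0
Back-substitute:
1 = 141 − 5·28
1 = −5·169 + 6·141
1 = 6·310 − 11·169
1 = −11·11949 + 424·310
1 = 424·12259 − 435·11949
1 = −435·24208 + 859·12259
So 12259·859 ≡ 1 (mod 24208), hence d = 859.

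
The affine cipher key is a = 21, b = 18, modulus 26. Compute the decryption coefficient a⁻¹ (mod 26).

5

Run Euclid on (26, 21):
26 = 1*21 + 5
21 = 4*5 + 1
5 = 5*1 + 0
gcd = 1, so the inverse exists. Back-substitute:
1 = 21 − 4·5
1 = −4·26 + 5·21
So 21·5 ≡ 1 (mod 26).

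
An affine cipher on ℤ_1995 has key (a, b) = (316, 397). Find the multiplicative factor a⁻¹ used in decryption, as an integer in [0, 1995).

1471

gcd(1995, 316) by repeated division:
1995 = 6·316 + 99
316 = 3·99 + 19
99 = 5·19 + 4
19 = 4·4 + 3
4 = 1·3 + 1
3 = 3·1 + 0
gcd = 1, so the inverse exists. Back-substitute:
1 = 4 − 3
1 = −19 + 5·4
1 = 5·99 − 26·19
1 = −26·316 + 83·99
1 = 83·1995 − 524·316
Hence 316⁻¹ ≡ -524 ≡ 1471 (mod 1995).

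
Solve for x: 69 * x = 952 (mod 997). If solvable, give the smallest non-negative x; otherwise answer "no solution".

First find gcd(69, 997):
997 = 14·69 + 31
69 = 2·31 + 7
31 = 4·7 + 3
7 = 2·3 + 1
3 = 3·1 + 0
gcd = 1, so a unique solution mod 997 exists.
Back-substitute for the Bézout coefficients:
1 = 7 − 2·3
1 = −2·31 + 9·7
1 = 9·69 − 20·31
1 = −20·997 + 289·69
So 69·(289) ≡ 1 (mod 997), giving 69⁻¹ ≡ 289.
x ≡ 69⁻¹·952 ≡ 289·952 ≡ 953 (mod 997).

953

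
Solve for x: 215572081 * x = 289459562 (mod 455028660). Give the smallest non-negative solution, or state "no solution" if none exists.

253281662

First find gcd(215572081, 455028660):
455028660 = 2×215572081 + 23884498
215572081 = 9×23884498 + 611599
23884498 = 39×611599 + 32137
611599 = 19×32137 + 996
32137 = 32×996 + 265
996 = 3×265 + 201
265 = 1×201 + 64
201 = 3×64 + 9
64 = 7×9 + 1
9 = 9×1 + 0
gcd = 1, so a unique solution mod 455028660 exists.
Back-substitute for the Bézout coefficients:
1 = 64 − 7·9
1 = −7·201 + 22·64
1 = 22·265 − 29·201
1 = −29·996 + 109·265
1 = 109·32137 − 3517·996
1 = −3517·611599 + 66932·32137
1 = 66932·23884498 − 2613865·611599
1 = −2613865·215572081 + 23591717·23884498
1 = 23591717·455028660 − 49797299·215572081
So 215572081·(-49797299) ≡ 1 (mod 455028660), giving 215572081⁻¹ ≡ 405231361.
x ≡ 215572081⁻¹·289459562 ≡ 405231361·289459562 ≡ 253281662 (mod 455028660).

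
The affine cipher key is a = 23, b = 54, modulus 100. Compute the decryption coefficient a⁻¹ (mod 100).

87

Run Euclid on (100, 23):
100 = 4*23 + 8
23 = 2*8 + 7
8 = 1*7 + 1
7 = 7*1 + 0
Since gcd(23, 100) = 1, back-substitute to write 1 as a combination:
1 = 8 − 7
1 = −23 + 3·8
1 = 3·100 − 13·23
Hence 23⁻¹ ≡ -13 ≡ 87 (mod 100).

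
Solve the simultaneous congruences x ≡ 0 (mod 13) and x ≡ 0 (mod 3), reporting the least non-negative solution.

0

Write x = 0 + 13·k. Then 13·k ≡ 0 − 0 ≡ 0 (mod 3).
Need 13⁻¹ mod 3. Extended Euclid on (3, 1):
3 = 3*1 + 0
13⁻¹ ≡ 1 (mod 3), so k ≡ 1·0 ≡ 0 (mod 3).
x = 0 + 13·0 = 0.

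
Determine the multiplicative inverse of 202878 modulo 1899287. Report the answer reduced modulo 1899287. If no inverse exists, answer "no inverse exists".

Euclidean algorithm on 1899287, 202878:
1899287 = 9*202878 + 73385
202878 = 2*73385 + 56108
73385 = 1*56108 + 17277
56108 = 3*17277 + 4277
17277 = 4*4277 + 169
4277 = 25*169 + 52
169 = 3*52 + 13
52 = 4*13 + 0
gcd(202878, 1899287) = 13 ≠ 1, so 202878 has no multiplicative inverse modulo 1899287.

no inverse exists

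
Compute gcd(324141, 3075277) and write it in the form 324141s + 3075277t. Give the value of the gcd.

1

Euclidean algorithm:
3075277 = 9*324141 + 158008
324141 = 2*158008 + 8125
158008 = 19*8125 + 3633
8125 = 2*3633 + 859
3633 = 4*859 + 197
859 = 4*197 + 71
197 = 2*71 + 55
71 = 1*55 + 16
55 = 3*16 + 7
16 = 2*7 + 2
7 = 3*2 + 1
2 = 2*1 + 0
gcd(324141, 3075277) = 1.
Working backward:
1 = 7 − 3·2
1 = −3·16 + 7·7
1 = 7·55 − 24·16
1 = −24·71 + 31·55
1 = 31·197 − 86·71
1 = −86·859 + 375·197
1 = 375·3633 − 1586·859
1 = −1586·8125 + 3547·3633
1 = 3547·158008 − 68979·8125
1 = −68979·324141 + 141505·158008
1 = 141505·3075277 − 1342524·324141
So 1 = (141505)·3075277 + (-1342524)·324141.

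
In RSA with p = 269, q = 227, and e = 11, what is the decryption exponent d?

27531

φ(n) = (p−1)(q−1) = 268·226 = 60568.
Need d with 11·d ≡ 1 (mod 60568). Apply the extended Euclidean algorithm:
60568 = 5506*11 + 2
11 = 5*2 + 1
2 = 2*1 + 0
Back-substitute:
1 = 11 − 5·2
1 = −5·60568 + 27531·11
So 11·27531 ≡ 1 (mod 60568), hence d = 27531.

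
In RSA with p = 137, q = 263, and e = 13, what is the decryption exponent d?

φ(n) = (p−1)(q−1) = 136·262 = 35632.
Need d with 13·d ≡ 1 (mod 35632). Apply the extended Euclidean algorithm:
35632 = 2740×13 + 12
13 = 1×12 + 1
12 = 12×1 + 0
Back-substitute:
1 = 13 − 12
1 = −35632 + 2741·13
So 13·2741 ≡ 1 (mod 35632), hence d = 2741.

2741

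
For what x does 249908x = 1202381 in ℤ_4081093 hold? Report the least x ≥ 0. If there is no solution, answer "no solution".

3879042

First find gcd(249908, 4081093):
4081093 = 16·249908 + 82565
249908 = 3·82565 + 2213
82565 = 37·2213 + 684
2213 = 3·684 + 161
684 = 4·161 + 40
161 = 4·40 + 1
40 = 40·1 + 0
gcd = 1, so a unique solution mod 4081093 exists.
Back-substitute for the Bézout coefficients:
1 = 161 − 4·40
1 = −4·684 + 17·161
1 = 17·2213 − 55·684
1 = −55·82565 + 2052·2213
1 = 2052·249908 − 6211·82565
1 = −6211·4081093 + 101428·249908
So 249908·(101428) ≡ 1 (mod 4081093), giving 249908⁻¹ ≡ 101428.
x ≡ 249908⁻¹·1202381 ≡ 101428·1202381 ≡ 3879042 (mod 4081093).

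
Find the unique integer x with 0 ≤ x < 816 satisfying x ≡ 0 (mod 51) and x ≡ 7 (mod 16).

663

Write x = 0 + 51·k. Then 51·k ≡ 7 − 0 ≡ 7 (mod 16).
Need 51⁻¹ mod 16. Extended Euclid on (16, 3):
16 = 5*3 + 1
3 = 3*1 + 0
Back-substitute:
1 = 16 − 5·3
51⁻¹ ≡ 11 (mod 16), so k ≡ 11·7 ≡ 13 (mod 16).
x = 0 + 51·13 = 663.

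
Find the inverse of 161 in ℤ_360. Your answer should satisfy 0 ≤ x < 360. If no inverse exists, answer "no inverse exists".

Extended Euclidean algorithm:
360 = 2·161 + 38
161 = 4·38 + 9
38 = 4·9 + 2
9 = 4·2 + 1
2 = 2·1 + 0
gcd = 1, so the inverse exists. Back-substitute:
1 = 9 − 4·2
1 = −4·38 + 17·9
1 = 17·161 − 72·38
1 = −72·360 + 161·161
So 161·161 ≡ 1 (mod 360).

161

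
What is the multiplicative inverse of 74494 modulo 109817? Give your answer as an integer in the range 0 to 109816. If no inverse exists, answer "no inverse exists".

84389

Run Euclid on (109817, 74494):
109817 = 1*74494 + 35323
74494 = 2*35323 + 3848
35323 = 9*3848 + 691
3848 = 5*691 + 393
691 = 1*393 + 298
393 = 1*298 + 95
298 = 3*95 + 13
95 = 7*13 + 4
13 = 3*4 + 1
4 = 4*1 + 0
Since gcd(74494, 109817) = 1, back-substitute to write 1 as a combination:
1 = 13 − 3·4
1 = −3·95 + 22·13
1 = 22·298 − 69·95
1 = −69·393 + 91·298
1 = 91·691 − 160·393
1 = −160·3848 + 891·691
1 = 891·35323 − 8179·3848
1 = −8179·74494 + 17249·35323
1 = 17249·109817 − 25428·74494
So 74494·(-25428) ≡ 1 (mod 109817), and -25428 ≡ 84389 (mod 109817).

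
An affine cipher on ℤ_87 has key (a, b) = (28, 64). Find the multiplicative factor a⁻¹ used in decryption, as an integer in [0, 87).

Apply the Euclidean algorithm to 87 and 28:
87 = 3*28 + 3
28 = 9*3 + 1
3 = 3*1 + 0
gcd = 1, so the inverse exists. Back-substitute:
1 = 28 − 9·3
1 = −9·87 + 28·28
So 28·28 ≡ 1 (mod 87).

28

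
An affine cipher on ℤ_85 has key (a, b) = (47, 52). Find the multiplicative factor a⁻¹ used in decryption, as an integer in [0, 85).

gcd(85, 47) by repeated division:
85 = 1·47 + 38
47 = 1·38 + 9
38 = 4·9 + 2
9 = 4·2 + 1
2 = 2·1 + 0
The gcd is 1. Working backward:
1 = 9 − 4·2
1 = −4·38 + 17·9
1 = 17·47 − 21·38
1 = −21·85 + 38·47
So 47·38 ≡ 1 (mod 85).

38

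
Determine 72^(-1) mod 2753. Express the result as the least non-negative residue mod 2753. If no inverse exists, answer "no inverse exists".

Apply the Euclidean algorithm to 2753 and 72:
2753 = 38·72 + 17
72 = 4·17 + 4
17 = 4·4 + 1
4 = 4·1 + 0
gcd = 1, so the inverse exists. Back-substitute:
1 = 17 − 4·4
1 = −4·72 + 17·17
1 = 17·2753 − 650·72
Thus 72·(-650) ≡ 1 (mod 2753); reducing, -650 mod 2753 = 2103.

2103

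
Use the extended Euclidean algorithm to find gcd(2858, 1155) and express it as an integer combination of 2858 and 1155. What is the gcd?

Euclidean algorithm:
2858 = 2·1155 + 548
1155 = 2·548 + 59
548 = 9·59 + 17
59 = 3·17 + 8
17 = 2·8 + 1
8 = 8·1 + 0
gcd(2858, 1155) = 1.
Express as a combination:
1 = 17 − 2·8
1 = −2·59 + 7·17
1 = 7·548 − 65·59
1 = −65·1155 + 137·548
1 = 137·2858 − 339·1155
So 1 = (137)·2858 + (-339)·1155.

1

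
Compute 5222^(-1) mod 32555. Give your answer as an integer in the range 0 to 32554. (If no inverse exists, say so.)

Extended Euclidean algorithm:
32555 = 6·5222 + 1223
5222 = 4·1223 + 330
1223 = 3·330 + 233
330 = 1·233 + 97
233 = 2·97 + 39
97 = 2·39 + 19
39 = 2·19 + 1
19 = 19·1 + 0
Since gcd(5222, 32555) = 1, back-substitute to write 1 as a combination:
1 = 39 − 2·19
1 = −2·97 + 5·39
1 = 5·233 − 12·97
1 = −12·330 + 17·233
1 = 17·1223 − 63·330
1 = −63·5222 + 269·1223
1 = 269·32555 − 1677·5222
Thus 5222·(-1677) ≡ 1 (mod 32555); reducing, -1677 mod 32555 = 30878.

30878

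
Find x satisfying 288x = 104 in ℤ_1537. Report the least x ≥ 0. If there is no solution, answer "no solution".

First find gcd(288, 1537):
1537 = 5·288 + 97
288 = 2·97 + 94
97 = 1·94 + 3
94 = 31·3 + 1
3 = 3·1 + 0
gcd = 1, so a unique solution mod 1537 exists.
Back-substitute for the Bézout coefficients:
1 = 94 − 31·3
1 = −31·97 + 32·94
1 = 32·288 − 95·97
1 = −95·1537 + 507·288
So 288·(507) ≡ 1 (mod 1537), giving 288⁻¹ ≡ 507.
x ≡ 288⁻¹·104 ≡ 507·104 ≡ 470 (mod 1537).

470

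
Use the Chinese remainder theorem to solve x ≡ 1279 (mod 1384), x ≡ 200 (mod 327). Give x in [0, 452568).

Write x = 1279 + 1384·k. Then 1384·k ≡ 200 − 1279 ≡ 229 (mod 327).
Need 1384⁻¹ mod 327. Extended Euclid on (327, 76):
327 = 4*76 + 23
76 = 3*23 + 7
23 = 3*7 + 2
7 = 3*2 + 1
2 = 2*1 + 0
Back-substitute:
1 = 7 − 3·2
1 = −3·23 + 10·7
1 = 10·76 − 33·23
1 = −33·327 + 142·76
1384⁻¹ ≡ 142 (mod 327), so k ≡ 142·229 ≡ 145 (mod 327).
x = 1279 + 1384·145 = 201959.

201959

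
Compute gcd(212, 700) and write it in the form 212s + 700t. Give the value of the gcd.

4

Repeated division:
700 = 3·212 + 64
212 = 3·64 + 20
64 = 3·20 + 4
20 = 5·4 + 0
gcd(212, 700) = 4.
Back-substituting:
4 = 64 − 3·20
4 = −3·212 + 10·64
4 = 10·700 − 33·212
So 4 = (10)·700 + (-33)·212.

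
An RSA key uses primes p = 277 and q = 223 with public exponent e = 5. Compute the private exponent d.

24509

φ(n) = (p−1)(q−1) = 276·222 = 61272.
Need d with 5·d ≡ 1 (mod 61272). Apply the extended Euclidean algorithm:
61272 = 12254*5 + 2
5 = 2*2 + 1
2 = 2*1 + 0
Back-substitute:
1 = 5 − 2·2
1 = −2·61272 + 24509·5
So 5·24509 ≡ 1 (mod 61272), hence d = 24509.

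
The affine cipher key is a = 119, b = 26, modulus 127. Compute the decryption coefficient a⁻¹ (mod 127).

111

gcd(127, 119) by repeated division:
127 = 1·119 + 8
119 = 14·8 + 7
8 = 1·7 + 1
7 = 7·1 + 0
The gcd is 1. Working backward:
1 = 8 − 7
1 = −119 + 15·8
1 = 15·127 − 16·119
Thus 119·(-16) ≡ 1 (mod 127); reducing, -16 mod 127 = 111.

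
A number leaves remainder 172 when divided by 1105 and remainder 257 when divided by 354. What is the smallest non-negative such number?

120617

Write x = 172 + 1105·k. Then 1105·k ≡ 257 − 172 ≡ 85 (mod 354).
Need 1105⁻¹ mod 354. Extended Euclid on (354, 43):
354 = 8*43 + 10
43 = 4*10 + 3
10 = 3*3 + 1
3 = 3*1 + 0
Back-substitute:
1 = 10 − 3·3
1 = −3·43 + 13·10
1 = 13·354 − 107·43
1105⁻¹ ≡ 247 (mod 354), so k ≡ 247·85 ≡ 109 (mod 354).
x = 172 + 1105·109 = 120617.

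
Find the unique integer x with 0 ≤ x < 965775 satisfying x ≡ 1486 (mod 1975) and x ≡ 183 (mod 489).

Write x = 1486 + 1975·k. Then 1975·k ≡ 183 − 1486 ≡ 164 (mod 489).
Need 1975⁻¹ mod 489. Extended Euclid on (489, 19):
489 = 25·19 + 14
19 = 1·14 + 5
14 = 2·5 + 4
5 = 1·4 + 1
4 = 4·1 + 0
Back-substitute:
1 = 5 − 4
1 = −14 + 3·5
1 = 3·19 − 4·14
1 = −4·489 + 103·19
1975⁻¹ ≡ 103 (mod 489), so k ≡ 103·164 ≡ 266 (mod 489).
x = 1486 + 1975·266 = 526836.

526836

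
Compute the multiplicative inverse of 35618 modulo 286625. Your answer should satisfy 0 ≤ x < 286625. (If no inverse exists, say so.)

158232

Run Euclid on (286625, 35618):
286625 = 8*35618 + 1681
35618 = 21*1681 + 317
1681 = 5*317 + 96
317 = 3*96 + 29
96 = 3*29 + 9
29 = 3*9 + 2
9 = 4*2 + 1
2 = 2*1 + 0
The gcd is 1. Working backward:
1 = 9 − 4·2
1 = −4·29 + 13·9
1 = 13·96 − 43·29
1 = −43·317 + 142·96
1 = 142·1681 − 753·317
1 = −753·35618 + 15955·1681
1 = 15955·286625 − 128393·35618
Hence 35618⁻¹ ≡ -128393 ≡ 158232 (mod 286625).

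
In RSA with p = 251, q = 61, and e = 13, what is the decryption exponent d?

8077

φ(n) = (p−1)(q−1) = 250·60 = 15000.
Need d with 13·d ≡ 1 (mod 15000). Apply the extended Euclidean algorithm:
15000 = 1153·13 + 11
13 = 1·11 + 2
11 = 5·2 + 1
2 = 2·1 + 0
Back-substitute:
1 = 11 − 5·2
1 = −5·13 + 6·11
1 = 6·15000 − 6923·13
So 13·(-6923) ≡ 1 (mod 15000), hence d ≡ -6923 ≡ 8077 (mod 15000).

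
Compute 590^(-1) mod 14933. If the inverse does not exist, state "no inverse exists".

10200

gcd(14933, 590) by repeated division:
14933 = 25·590 + 183
590 = 3·183 + 41
183 = 4·41 + 19
41 = 2·19 + 3
19 = 6·3 + 1
3 = 3·1 + 0
The gcd is 1. Working backward:
1 = 19 − 6·3
1 = −6·41 + 13·19
1 = 13·183 − 58·41
1 = −58·590 + 187·183
1 = 187·14933 − 4733·590
So 590·(-4733) ≡ 1 (mod 14933), and -4733 ≡ 10200 (mod 14933).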